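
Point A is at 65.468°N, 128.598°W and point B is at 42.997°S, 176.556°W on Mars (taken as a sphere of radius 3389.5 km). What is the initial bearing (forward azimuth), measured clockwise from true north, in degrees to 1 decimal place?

216.7°

Δλ = -47.958° = -0.8370 rad.
y = sin Δλ · cos φ₂ = (-0.7427)(0.7314) = -0.5432
x = cos φ₁ sin φ₂ − sin φ₁ cos φ₂ cos Δλ = (0.4152)(-0.6820) − (0.9097)(0.7314)(0.6697) = -0.7287
θ = atan2(y, x) = -143.30°; adding 360° gives 216.7°.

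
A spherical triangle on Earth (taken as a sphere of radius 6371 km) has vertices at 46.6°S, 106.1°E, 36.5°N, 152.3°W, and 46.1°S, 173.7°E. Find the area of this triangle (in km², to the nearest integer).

Side lengths (central angles): a = 1.5373, b = 0.7883, c = 2.1451 rad; semiperimeter s = 2.2353.
By l'Huilier's theorem, tan(E/4) = √[tan(s/2) tan((s−a)/2) tan((s−b)/2) tan((s−c)/2)], giving spherical excess E = 0.6838 rad.
Area = E·R² = 0.6838 × (6371)² ≈ 27754656 km².

27754656 km²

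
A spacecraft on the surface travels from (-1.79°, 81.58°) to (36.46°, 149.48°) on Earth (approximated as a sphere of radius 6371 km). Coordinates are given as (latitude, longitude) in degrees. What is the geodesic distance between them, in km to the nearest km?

8174 km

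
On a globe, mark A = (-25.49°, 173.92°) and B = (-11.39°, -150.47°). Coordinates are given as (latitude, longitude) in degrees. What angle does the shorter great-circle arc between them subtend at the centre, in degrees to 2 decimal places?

36.45°

With latitudes φ₁ = -25.490°, φ₂ = -11.390° and longitude difference Δλ = 35.610°:
Haversine: a = sin²(Δφ/2) + cos φ₁ cos φ₂ sin²(Δλ/2) = 0.0151 + (0.9027)(0.9803)(0.0935) = 0.09780.
Central angle c = 2·arcsin(√a) = 0.63613 rad.
So the angular separation is 36.45°.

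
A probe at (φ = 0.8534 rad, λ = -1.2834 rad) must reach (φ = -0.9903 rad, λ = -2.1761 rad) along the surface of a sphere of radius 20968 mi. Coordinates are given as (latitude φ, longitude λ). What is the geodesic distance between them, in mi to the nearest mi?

In radians: φ₁ = 0.8534, φ₂ = -0.9903, Δλ = -51.148° = -0.8927 rad.
cos c = sin φ₁ sin φ₂ + cos φ₁ cos φ₂ cos Δλ = (0.7535)(-0.8362) + (0.6574)(0.5484)(0.6273) = -0.40390,
so c = arccos(-0.40390) = 1.98658 rad.
Distance = R·c = 20968 × 1.9866 ≈ 41655 mi.

41655 mi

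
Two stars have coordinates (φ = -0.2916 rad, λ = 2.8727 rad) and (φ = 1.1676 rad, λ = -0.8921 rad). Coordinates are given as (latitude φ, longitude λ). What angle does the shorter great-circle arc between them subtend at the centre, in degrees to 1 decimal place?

124.7°

With latitudes φ₁ = -16.707°, φ₂ = 66.899° and longitude difference Δλ = 144.293°:
Haversine: a = sin²(Δφ/2) + cos φ₁ cos φ₂ sin²(Δλ/2) = 0.4443 + (0.9578)(0.3924)(0.9060) = 0.78479.
Central angle c = 2·arcsin(√a) = 2.17679 rad.
So the angular separation is 124.7°.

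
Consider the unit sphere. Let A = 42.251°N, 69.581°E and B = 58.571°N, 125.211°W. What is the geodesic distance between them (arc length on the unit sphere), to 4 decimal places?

In radians: φ₁ = 0.7374, φ₂ = 1.0223, Δλ = 165.208° = 2.8834 rad.
cos c = sin φ₁ sin φ₂ + cos φ₁ cos φ₂ cos Δλ = (0.6724)(0.8533) + (0.7402)(0.5214)(-0.9669) = 0.20055,
so c = arccos(0.20055) = 1.36888 rad.
On the unit sphere the arc length equals the central angle: 1.3689.

1.3689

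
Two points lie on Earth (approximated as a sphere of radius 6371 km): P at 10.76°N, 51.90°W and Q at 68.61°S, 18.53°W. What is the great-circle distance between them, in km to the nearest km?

9207 km

Let φ₁ = 0.1878 rad, φ₂ = -1.1975 rad, and Δλ = 0.5824 rad.
cos c = sin φ₁ sin φ₂ + cos φ₁ cos φ₂ cos Δλ = (0.1867)(-0.9311) + (0.9824)(0.3647)(0.8351) = 0.12539,
so c = arccos(0.12539) = 1.44507 rad.
Distance = R·c = 6371 × 1.4451 ≈ 9207 km.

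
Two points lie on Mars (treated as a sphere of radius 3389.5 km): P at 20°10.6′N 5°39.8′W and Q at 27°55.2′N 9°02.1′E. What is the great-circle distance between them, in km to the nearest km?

In radians: φ₁ = 0.3521, φ₂ = 0.4873, Δλ = 14.698° = 0.2565 rad.
cos c = sin φ₁ sin φ₂ + cos φ₁ cos φ₂ cos Δλ = (0.3449)(0.4682) + (0.9386)(0.8836)(0.9673) = 0.96374,
so c = arccos(0.96374) = 0.27011 rad.
Distance = R·c = 3389.5 × 0.2701 ≈ 916 km.

916 km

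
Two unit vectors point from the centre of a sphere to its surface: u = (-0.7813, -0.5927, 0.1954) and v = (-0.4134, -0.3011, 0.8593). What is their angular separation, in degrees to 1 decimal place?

u·v = 0.6694; |u| = 1.0000, |v| = 1.0000.
cos θ = (u·v)/(|u||v|) = 0.6694, so θ = 48.0°.

48.0°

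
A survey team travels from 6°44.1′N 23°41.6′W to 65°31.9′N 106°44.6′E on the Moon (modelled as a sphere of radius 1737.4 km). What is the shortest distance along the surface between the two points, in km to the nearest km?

3008 km

In radians: φ₁ = 0.1175, φ₂ = 1.1437, Δλ = 130.437° = 2.2765 rad.
Haversine: a = sin²(Δφ/2) + cos φ₁ cos φ₂ sin²(Δλ/2) = 0.2410 + (0.9931)(0.4142)(0.8243) = 0.58002.
Central angle c = 2·arcsin(√a) = 1.73154 rad.
Distance = R·c = 1737.4 × 1.7315 ≈ 3008 km.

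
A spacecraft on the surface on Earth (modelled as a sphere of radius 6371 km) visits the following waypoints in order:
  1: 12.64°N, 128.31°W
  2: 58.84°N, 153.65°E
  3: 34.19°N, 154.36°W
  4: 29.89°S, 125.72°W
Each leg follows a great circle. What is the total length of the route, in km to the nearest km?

Leg 1→2: central angle 1.2746 rad, distance 8120.5 km.
Leg 2→3: central angle 0.7311 rad, distance 4657.9 km.
Leg 3→4: central angle 1.2139 rad, distance 7733.7 km.
Total: 8120.5 + 4657.9 + 7733.7 ≈ 20512 km.

20512 km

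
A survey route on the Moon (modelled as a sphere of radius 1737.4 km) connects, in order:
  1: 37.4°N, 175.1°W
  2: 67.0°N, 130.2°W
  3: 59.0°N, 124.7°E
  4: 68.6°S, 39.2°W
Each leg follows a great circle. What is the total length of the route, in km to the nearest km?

7566 km

Leg 1→2: central angle 0.6778 rad, distance 1177.6 km.
Leg 2→3: central angle 0.7428 rad, distance 1290.5 km.
Leg 3→4: central angle 2.9345 rad, distance 5098.3 km.
Total: 1177.6 + 1290.5 + 5098.3 ≈ 7566 km.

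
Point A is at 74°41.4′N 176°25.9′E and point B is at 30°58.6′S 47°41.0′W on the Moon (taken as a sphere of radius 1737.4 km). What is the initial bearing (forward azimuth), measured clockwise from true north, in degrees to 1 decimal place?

52.5°

Δλ = 135.885° = 2.3716 rad.
y = sin Δλ · cos φ₂ = (0.6961)(0.8574) = 0.5968
x = cos φ₁ sin φ₂ − sin φ₁ cos φ₂ cos Δλ = (0.2640)(-0.5147) − (0.9645)(0.8574)(-0.7179) = 0.4578
θ = atan2(y, x) = 52.51°, so the bearing is 52.5°.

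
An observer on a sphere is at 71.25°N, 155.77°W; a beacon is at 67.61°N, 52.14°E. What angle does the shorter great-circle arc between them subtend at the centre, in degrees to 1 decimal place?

With latitudes φ₁ = 71.250°, φ₂ = 67.610° and longitude difference Δλ = -152.090°:
Haversine: a = sin²(Δφ/2) + cos φ₁ cos φ₂ sin²(Δλ/2) = 0.0010 + (0.3214)(0.3809)(0.9418) = 0.11633.
Central angle c = 2·arcsin(√a) = 0.69610 rad.
So the angular separation is 39.9°.

39.9°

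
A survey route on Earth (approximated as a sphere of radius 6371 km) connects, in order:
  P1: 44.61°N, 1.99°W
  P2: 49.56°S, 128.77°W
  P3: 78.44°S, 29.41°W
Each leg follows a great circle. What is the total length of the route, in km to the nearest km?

20878 km

Leg P1→P2: central angle 2.5166 rad, distance 16033.4 km.
Leg P2→P3: central angle 0.7605 rad, distance 4845.0 km.
Total: 16033.4 + 4845.0 ≈ 20878 km.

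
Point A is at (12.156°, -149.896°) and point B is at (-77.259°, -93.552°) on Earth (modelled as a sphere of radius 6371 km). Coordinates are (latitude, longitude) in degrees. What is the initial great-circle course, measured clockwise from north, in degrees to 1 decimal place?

169.4°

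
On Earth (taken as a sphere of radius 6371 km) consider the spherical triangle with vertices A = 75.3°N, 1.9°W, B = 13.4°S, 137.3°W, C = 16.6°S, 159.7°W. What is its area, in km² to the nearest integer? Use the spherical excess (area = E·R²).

24195289 km²

Side lengths (central angles): a = 0.3815, b = 2.0961, c = 1.9822 rad; semiperimeter s = 2.2299.
By l'Huilier's theorem, tan(E/4) = √[tan(s/2) tan((s−a)/2) tan((s−b)/2) tan((s−c)/2)], giving spherical excess E = 0.5961 rad.
Area = E·R² = 0.5961 × (6371)² ≈ 24195289 km².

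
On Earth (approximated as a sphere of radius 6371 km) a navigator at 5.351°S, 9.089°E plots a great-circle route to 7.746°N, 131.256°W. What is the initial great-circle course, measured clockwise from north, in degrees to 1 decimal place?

275.7°

Δλ = -140.345° = -2.4495 rad.
y = sin Δλ · cos φ₂ = (-0.6382)(0.9909) = -0.6323
x = cos φ₁ sin φ₂ − sin φ₁ cos φ₂ cos Δλ = (0.9956)(0.1348) − (-0.0933)(0.9909)(-0.7699) = 0.0631
θ = atan2(y, x) = -84.31°; adding 360° gives 275.7°.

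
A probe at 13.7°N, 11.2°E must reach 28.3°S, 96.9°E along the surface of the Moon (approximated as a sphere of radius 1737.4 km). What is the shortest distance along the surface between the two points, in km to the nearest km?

With latitudes φ₁ = 13.700°, φ₂ = -28.300° and longitude difference Δλ = 85.700°:
cos c = sin φ₁ sin φ₂ + cos φ₁ cos φ₂ cos Δλ = (0.2368)(-0.4741) + (0.9715)(0.8805)(0.0750) = -0.04814,
so c = arccos(-0.04814) = 1.61896 rad.
Distance = R·c = 1737.4 × 1.6190 ≈ 2813 km.

2813 km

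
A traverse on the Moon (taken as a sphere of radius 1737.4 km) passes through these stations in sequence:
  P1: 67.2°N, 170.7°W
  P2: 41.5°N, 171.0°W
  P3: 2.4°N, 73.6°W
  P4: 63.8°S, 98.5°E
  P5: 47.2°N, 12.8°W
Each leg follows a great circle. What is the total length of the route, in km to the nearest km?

11465 km

Leg P1→P2: central angle 0.4486 rad, distance 779.3 km.
Leg P2→P3: central angle 1.6395 rad, distance 2848.4 km.
Leg P3→P4: central angle 2.0652 rad, distance 3588.1 km.
Leg P4→P5: central angle 2.4454 rad, distance 4248.7 km.
Total: 779.3 + 2848.4 + 3588.1 + 4248.7 ≈ 11465 km.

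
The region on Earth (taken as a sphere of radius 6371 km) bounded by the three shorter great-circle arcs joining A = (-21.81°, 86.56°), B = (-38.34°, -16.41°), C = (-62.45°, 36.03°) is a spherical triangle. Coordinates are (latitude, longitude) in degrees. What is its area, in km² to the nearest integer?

10475190 km²

Side lengths (central angles): a = 0.6902, b = 0.9243, c = 1.5037 rad; semiperimeter s = 1.5591.
By l'Huilier's theorem, tan(E/4) = √[tan(s/2) tan((s−a)/2) tan((s−b)/2) tan((s−c)/2)], giving spherical excess E = 0.2581 rad.
Area = E·R² = 0.2581 × (6371)² ≈ 10475190 km².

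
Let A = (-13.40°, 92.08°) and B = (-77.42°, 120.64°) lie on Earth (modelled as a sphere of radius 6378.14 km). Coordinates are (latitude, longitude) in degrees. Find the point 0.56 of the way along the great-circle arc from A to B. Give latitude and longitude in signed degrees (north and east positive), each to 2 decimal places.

The central angle between A and B is δ = 1.1458 rad.
With f = 0.56, the slerp weights are sin((1−f)δ)/sin δ = 0.5302 and sin(fδ)/sin δ = 0.6570.
Weighted sum of the unit vectors: (0.5302)·(-0.0353,0.9721,-0.2317) + (0.6570)·(-0.1110,0.1874,-0.9760) = (-0.0916, 0.6386, -0.7641).
Converting back: φ = atan2(z, √(x²+y²)) = -49.83°, λ = atan2(y, x) = 98.17°.

-49.83°, 98.17°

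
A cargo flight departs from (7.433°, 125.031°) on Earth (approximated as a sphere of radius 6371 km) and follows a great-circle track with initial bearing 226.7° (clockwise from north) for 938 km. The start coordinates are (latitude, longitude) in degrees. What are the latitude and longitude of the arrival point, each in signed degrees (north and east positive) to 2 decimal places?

1.62°, 118.90°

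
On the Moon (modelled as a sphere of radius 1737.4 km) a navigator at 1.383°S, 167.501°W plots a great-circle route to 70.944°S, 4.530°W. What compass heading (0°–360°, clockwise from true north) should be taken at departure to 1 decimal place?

With φ₁ = -0.0241, φ₂ = -1.2382, Δλ = 2.8444 rad, the forward-azimuth formula gives
θ = atan2( sin Δλ cos φ₂ , cos φ₁ sin φ₂ − sin φ₁ cos φ₂ cos Δλ ) = atan2(0.0956, -0.9525) = 174.27°.
So the initial bearing is 174.3°.

174.3°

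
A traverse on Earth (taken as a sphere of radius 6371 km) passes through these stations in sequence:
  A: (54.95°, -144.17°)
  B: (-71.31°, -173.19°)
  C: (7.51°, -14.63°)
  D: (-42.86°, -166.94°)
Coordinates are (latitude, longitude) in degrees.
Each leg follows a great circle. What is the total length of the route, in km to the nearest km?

42233 km

Leg A→B: central angle 2.2326 rad, distance 14224.0 km.
Leg B→C: central angle 2.0037 rad, distance 12765.7 km.
Leg C→D: central angle 2.3926 rad, distance 15243.5 km.
Total: 14224.0 + 12765.7 + 15243.5 ≈ 42233 km.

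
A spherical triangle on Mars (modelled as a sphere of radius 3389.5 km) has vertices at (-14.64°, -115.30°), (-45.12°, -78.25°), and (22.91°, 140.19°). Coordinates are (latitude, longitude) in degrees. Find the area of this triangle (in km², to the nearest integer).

11825186 km²

Side lengths (central angles): a = 2.4734, b = 1.8983, c = 0.7613 rad; semiperimeter s = 2.5665.
By l'Huilier's theorem, tan(E/4) = √[tan(s/2) tan((s−a)/2) tan((s−b)/2) tan((s−c)/2)], giving spherical excess E = 1.0293 rad.
Area = E·R² = 1.0293 × (3389.5)² ≈ 11825186 km².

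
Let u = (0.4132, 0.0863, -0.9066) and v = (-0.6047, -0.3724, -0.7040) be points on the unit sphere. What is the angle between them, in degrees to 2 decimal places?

69.13°

u·v = 0.3562; |u| = 1.0001, |v| = 1.0000.
cos θ = (u·v)/(|u||v|) = 0.3562, so θ = 69.13°.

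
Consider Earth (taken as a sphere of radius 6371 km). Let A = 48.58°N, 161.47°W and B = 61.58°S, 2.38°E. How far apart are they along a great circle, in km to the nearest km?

In radians: φ₁ = 0.8479, φ₂ = -1.0748, Δλ = 163.850° = 2.8597 rad.
Haversine: a = sin²(Δφ/2) + cos φ₁ cos φ₂ sin²(Δλ/2) = 0.6723 + (0.6616)(0.4759)(0.9803) = 0.98097.
Central angle c = 2·arcsin(√a) = 2.86483 rad.
Distance = R·c = 6371 × 2.8648 ≈ 18252 km.

18252 km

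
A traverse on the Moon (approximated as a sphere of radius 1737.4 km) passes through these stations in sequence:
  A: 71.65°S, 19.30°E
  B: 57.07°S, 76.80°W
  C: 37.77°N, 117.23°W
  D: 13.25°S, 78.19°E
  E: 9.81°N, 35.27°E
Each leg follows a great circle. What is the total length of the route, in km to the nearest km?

10310 km

Leg A→B: central angle 0.6786 rad, distance 1179.0 km.
Leg B→C: central angle 1.7589 rad, distance 3055.9 km.
Leg C→D: central angle 2.6511 rad, distance 4606.1 km.
Leg D→E: central angle 0.8455 rad, distance 1469.0 km.
Total: 1179.0 + 3055.9 + 4606.1 + 1469.0 ≈ 10310 km.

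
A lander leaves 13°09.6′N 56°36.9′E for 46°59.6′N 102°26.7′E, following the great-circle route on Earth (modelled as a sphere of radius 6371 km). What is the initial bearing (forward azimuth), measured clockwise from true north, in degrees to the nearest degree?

Δλ = 45.830° = 0.7999 rad.
y = sin Δλ · cos φ₂ = (0.7173)(0.6821) = 0.4892
x = cos φ₁ sin φ₂ − sin φ₁ cos φ₂ cos Δλ = (0.9737)(0.7313) − (0.2277)(0.6821)(0.6968) = 0.6039
θ = atan2(y, x) = 39.01°, so the bearing is 39°.

39°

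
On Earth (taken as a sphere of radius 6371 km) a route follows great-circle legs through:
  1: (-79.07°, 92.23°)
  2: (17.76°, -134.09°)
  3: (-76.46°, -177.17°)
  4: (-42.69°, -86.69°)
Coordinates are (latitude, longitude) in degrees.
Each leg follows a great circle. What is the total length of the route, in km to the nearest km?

29095 km

Leg 1→2: central angle 2.0089 rad, distance 12798.6 km.
Leg 2→3: central angle 1.7049 rad, distance 10861.9 km.
Leg 3→4: central angle 0.8530 rad, distance 5434.3 km.
Total: 12798.6 + 10861.9 + 5434.3 ≈ 29095 km.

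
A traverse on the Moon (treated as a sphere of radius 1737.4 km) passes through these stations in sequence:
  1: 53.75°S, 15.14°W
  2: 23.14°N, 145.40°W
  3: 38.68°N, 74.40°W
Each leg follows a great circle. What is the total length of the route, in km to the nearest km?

Leg 1→2: central angle 2.3027 rad, distance 4000.8 km.
Leg 2→3: central angle 1.0709 rad, distance 1860.6 km.
Total: 4000.8 + 1860.6 ≈ 5861 km.

5861 km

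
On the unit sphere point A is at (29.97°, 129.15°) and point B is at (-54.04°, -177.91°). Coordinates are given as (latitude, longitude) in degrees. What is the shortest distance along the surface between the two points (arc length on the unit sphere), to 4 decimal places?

1.6687

With latitudes φ₁ = 29.970°, φ₂ = -54.040° and longitude difference Δλ = 52.940°:
Haversine: a = sin²(Δφ/2) + cos φ₁ cos φ₂ sin²(Δλ/2) = 0.4478 + (0.8663)(0.5872)(0.1987) = 0.54889.
Central angle c = 2·arcsin(√a) = 1.66873 rad.
On the unit sphere the arc length equals the central angle: 1.6687.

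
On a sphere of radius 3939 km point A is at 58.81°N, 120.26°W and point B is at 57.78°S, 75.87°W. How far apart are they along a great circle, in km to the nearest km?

With latitudes φ₁ = 58.810°, φ₂ = -57.780° and longitude difference Δλ = 44.390°:
cos c = sin φ₁ sin φ₂ + cos φ₁ cos φ₂ cos Δλ = (0.8555)(-0.8460) + (0.5179)(0.5332)(0.7146) = -0.52641,
so c = arccos(-0.52641) = 2.12517 rad.
Distance = R·c = 3939 × 2.1252 ≈ 8371 km.

8371 km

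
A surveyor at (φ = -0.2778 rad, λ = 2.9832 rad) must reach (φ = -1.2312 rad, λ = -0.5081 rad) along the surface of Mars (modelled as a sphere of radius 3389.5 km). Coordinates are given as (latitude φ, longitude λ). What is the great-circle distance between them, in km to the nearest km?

5468 km

In radians: φ₁ = -0.2778, φ₂ = -1.2312, Δλ = 159.963° = 2.7919 rad.
cos c = sin φ₁ sin φ₂ + cos φ₁ cos φ₂ cos Δλ = (-0.2742)(-0.9429) + (0.9617)(0.3331)(-0.9395) = -0.04237,
so c = arccos(-0.04237) = 1.61318 rad.
Distance = R·c = 3389.5 × 1.6132 ≈ 5468 km.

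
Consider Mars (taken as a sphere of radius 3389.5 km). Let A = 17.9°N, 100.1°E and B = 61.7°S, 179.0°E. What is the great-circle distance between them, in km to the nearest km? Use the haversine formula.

5951 km

Let φ₁ = 0.3124 rad, φ₂ = -1.0769 rad, and Δλ = 1.3771 rad.
Haversine: a = sin²(Δφ/2) + cos φ₁ cos φ₂ sin²(Δλ/2) = 0.4097 + (0.9516)(0.4741)(0.4037) = 0.59188.
Central angle c = 2·arcsin(√a) = 1.75561 rad.
Distance = R·c = 3389.5 × 1.7556 ≈ 5951 km.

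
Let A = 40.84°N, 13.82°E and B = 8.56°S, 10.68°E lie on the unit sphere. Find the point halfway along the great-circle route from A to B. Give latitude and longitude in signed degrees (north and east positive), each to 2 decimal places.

Central angle δ = 0.8637 rad. Interpolating on the sphere with fraction f = 0.5:
P = [sin((1−f)δ)·A + sin(fδ)·B] / sin δ = 0.5505·A + 0.5505·B in Cartesian coordinates,
giving P = (0.9394, 0.2004, 0.2781), i.e. latitude 16.15°, longitude 12.04°.

16.15°, 12.04°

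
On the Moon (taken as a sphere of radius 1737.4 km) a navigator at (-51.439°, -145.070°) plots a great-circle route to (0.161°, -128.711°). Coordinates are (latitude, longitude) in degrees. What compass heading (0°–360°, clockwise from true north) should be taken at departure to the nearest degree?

Δλ = 16.359° = 0.2855 rad.
y = sin Δλ · cos φ₂ = (0.2817)(1.0000) = 0.2817
x = cos φ₁ sin φ₂ − sin φ₁ cos φ₂ cos Δλ = (0.6233)(0.0028) − (-0.7819)(1.0000)(0.9595) = 0.7520
θ = atan2(y, x) = 20.53°, so the bearing is 21°.

21°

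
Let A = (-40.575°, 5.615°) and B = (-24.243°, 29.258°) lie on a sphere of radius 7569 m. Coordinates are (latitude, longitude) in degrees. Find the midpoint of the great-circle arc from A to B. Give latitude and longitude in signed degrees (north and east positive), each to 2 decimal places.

-32.96°, 18.53°

The central angle between A and B is δ = 0.4475 rad.
With f = 0.5, the slerp weights are sin((1−f)δ)/sin δ = 0.5128 and sin(fδ)/sin δ = 0.5128.
Weighted sum of the unit vectors: (0.5128)·(0.7559,0.0743,-0.6504) + (0.5128)·(0.7955,0.4456,-0.4106) = (0.7955, 0.2666, -0.5441).
Converting back: φ = atan2(z, √(x²+y²)) = -32.96°, λ = atan2(y, x) = 18.53°.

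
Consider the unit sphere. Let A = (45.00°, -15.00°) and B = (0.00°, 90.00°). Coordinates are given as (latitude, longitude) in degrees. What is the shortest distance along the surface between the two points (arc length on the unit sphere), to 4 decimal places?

Let φ₁ = 0.7854 rad, φ₂ = 0.0000 rad, and Δλ = 1.8326 rad.
cos c = sin φ₁ sin φ₂ + cos φ₁ cos φ₂ cos Δλ = (0.7071)(0.0000) + (0.7071)(1.0000)(-0.2588) = -0.18301,
so c = arccos(-0.18301) = 1.75485 rad.
On the unit sphere the arc length equals the central angle: 1.7548.

1.7548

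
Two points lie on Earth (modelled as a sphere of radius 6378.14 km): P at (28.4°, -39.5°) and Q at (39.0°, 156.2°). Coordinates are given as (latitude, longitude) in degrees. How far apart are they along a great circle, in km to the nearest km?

12359 km

Let φ₁ = 0.4957 rad, φ₂ = 0.6807 rad, and Δλ = -2.8676 rad.
Haversine: a = sin²(Δφ/2) + cos φ₁ cos φ₂ sin²(Δλ/2) = 0.0085 + (0.8796)(0.7771)(0.9813) = 0.67940.
Central angle c = 2·arcsin(√a) = 1.93777 rad.
Distance = R·c = 6378.14 × 1.9378 ≈ 12359 km.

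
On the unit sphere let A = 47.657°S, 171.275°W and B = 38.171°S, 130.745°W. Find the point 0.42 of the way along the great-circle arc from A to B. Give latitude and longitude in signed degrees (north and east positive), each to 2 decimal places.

The central angle between A and B is δ = 0.5370 rad.
With f = 0.42, the slerp weights are sin((1−f)δ)/sin δ = 0.5990 and sin(fδ)/sin δ = 0.4372.
Weighted sum of the unit vectors: (0.5990)·(-0.6658,-0.1022,-0.7391) + (0.4372)·(-0.5131,-0.5956,-0.6180) = (-0.6231, -0.3216, -0.7129).
Converting back: φ = atan2(z, √(x²+y²)) = -45.47°, λ = atan2(y, x) = -152.70°.

-45.47°, -152.70°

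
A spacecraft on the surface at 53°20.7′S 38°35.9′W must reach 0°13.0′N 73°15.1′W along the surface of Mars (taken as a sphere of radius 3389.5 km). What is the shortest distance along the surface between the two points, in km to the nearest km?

3596 km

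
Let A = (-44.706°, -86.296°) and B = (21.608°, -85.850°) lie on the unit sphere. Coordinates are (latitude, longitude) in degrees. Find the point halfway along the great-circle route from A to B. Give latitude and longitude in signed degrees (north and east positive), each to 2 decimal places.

-11.55°, -86.04°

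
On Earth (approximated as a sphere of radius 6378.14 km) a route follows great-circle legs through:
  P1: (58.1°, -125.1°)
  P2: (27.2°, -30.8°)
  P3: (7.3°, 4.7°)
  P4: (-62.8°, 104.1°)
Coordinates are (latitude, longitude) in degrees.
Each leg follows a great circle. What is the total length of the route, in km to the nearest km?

Leg P1→P2: central angle 1.2102 rad, distance 7718.9 km.
Leg P2→P3: central angle 0.6820 rad, distance 4350.0 km.
Leg P3→P4: central angle 1.7590 rad, distance 11219.0 km.
Total: 7718.9 + 4350.0 + 11219.0 ≈ 23288 km.

23288 km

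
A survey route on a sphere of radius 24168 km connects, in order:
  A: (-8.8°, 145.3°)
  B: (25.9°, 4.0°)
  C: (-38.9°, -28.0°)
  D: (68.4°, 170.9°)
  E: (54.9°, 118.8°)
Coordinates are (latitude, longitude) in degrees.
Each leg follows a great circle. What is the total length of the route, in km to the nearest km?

Leg A→B: central angle 2.4350 rad, distance 58850.0 km.
Leg B→C: central angle 1.2457 rad, distance 30106.0 km.
Leg C→D: central angle 2.5962 rad, distance 62744.3 km.
Leg D→E: central angle 0.4719 rad, distance 11403.9 km.
Total: 58850.0 + 30106.0 + 62744.3 + 11403.9 ≈ 163104 km.

163104 km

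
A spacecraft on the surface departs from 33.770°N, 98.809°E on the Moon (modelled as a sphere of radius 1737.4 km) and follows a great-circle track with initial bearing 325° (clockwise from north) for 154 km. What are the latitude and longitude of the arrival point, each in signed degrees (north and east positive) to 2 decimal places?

37.88°, 95.12°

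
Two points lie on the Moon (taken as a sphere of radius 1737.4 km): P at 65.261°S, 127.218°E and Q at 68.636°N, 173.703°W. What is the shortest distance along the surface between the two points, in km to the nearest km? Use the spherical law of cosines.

Let φ₁ = -1.1390 rad, φ₂ = 1.1979 rad, and Δλ = 1.0311 rad.
cos c = sin φ₁ sin φ₂ + cos φ₁ cos φ₂ cos Δλ = (-0.9082)(0.9313) + (0.4185)(0.3643)(0.5139) = -0.76748,
so c = arccos(-0.76748) = 2.44569 rad.
Distance = R·c = 1737.4 × 2.4457 ≈ 4249 km.

4249 km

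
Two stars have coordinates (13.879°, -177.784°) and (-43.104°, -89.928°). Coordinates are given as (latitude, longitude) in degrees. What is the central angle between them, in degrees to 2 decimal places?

97.90°

Let φ₁ = 0.2422 rad, φ₂ = -0.7523 rad, and Δλ = 1.5334 rad.
Haversine: a = sin²(Δφ/2) + cos φ₁ cos φ₂ sin²(Δλ/2) = 0.2276 + (0.9708)(0.7301)(0.4813) = 0.56870.
Central angle c = 2·arcsin(√a) = 1.70863 rad.
So the angular separation is 97.90°.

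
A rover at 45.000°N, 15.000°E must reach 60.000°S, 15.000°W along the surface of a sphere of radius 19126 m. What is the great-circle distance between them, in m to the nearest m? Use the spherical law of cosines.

Let φ₁ = 0.7854 rad, φ₂ = -1.0472 rad, and Δλ = -0.5236 rad.
cos c = sin φ₁ sin φ₂ + cos φ₁ cos φ₂ cos Δλ = (0.7071)(-0.8660) + (0.7071)(0.5000)(0.8660) = -0.30619,
so c = arccos(-0.30619) = 1.88198 rad.
Distance = R·c = 19126 × 1.8820 ≈ 35995 m.

35995 m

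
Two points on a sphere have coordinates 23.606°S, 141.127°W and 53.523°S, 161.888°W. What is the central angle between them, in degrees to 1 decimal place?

33.8°

Let φ₁ = -0.4120 rad, φ₂ = -0.9342 rad, and Δλ = -0.3623 rad.
Haversine: a = sin²(Δφ/2) + cos φ₁ cos φ₂ sin²(Δλ/2) = 0.0666 + (0.9163)(0.5945)(0.0325) = 0.08431.
Central angle c = 2·arcsin(√a) = 0.58922 rad.
So the angular separation is 33.8°.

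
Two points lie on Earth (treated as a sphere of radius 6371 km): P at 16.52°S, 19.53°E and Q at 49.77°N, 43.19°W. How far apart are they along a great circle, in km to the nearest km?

9582 km

With latitudes φ₁ = -16.520°, φ₂ = 49.770° and longitude difference Δλ = -62.720°:
cos c = sin φ₁ sin φ₂ + cos φ₁ cos φ₂ cos Δλ = (-0.2844)(0.7635) + (0.9587)(0.6459)(0.4583) = 0.06671,
so c = arccos(0.06671) = 1.50403 rad.
Distance = R·c = 6371 × 1.5040 ≈ 9582 km.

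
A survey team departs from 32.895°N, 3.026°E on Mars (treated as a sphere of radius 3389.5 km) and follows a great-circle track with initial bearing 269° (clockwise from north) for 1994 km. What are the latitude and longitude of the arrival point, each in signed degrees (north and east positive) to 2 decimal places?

Angular distance δ = d/R = 1994/3389.5 = 0.58829 rad; initial bearing θ = 4.6949 rad.
sin φ₂ = sin φ₁ cos δ + cos φ₁ sin δ cos θ = (0.5431)(0.8319) + (0.8397)(0.5549)(-0.0175) = 0.4437, so φ₂ = 26.34°.
Δλ = atan2(sin θ sin δ cos φ₁, cos δ − sin φ₁ sin φ₂) = atan2(-0.4659, 0.5909) = -38.252°.
λ₂ = 3.026° − 38.252° = -35.23°.

26.34°, -35.23°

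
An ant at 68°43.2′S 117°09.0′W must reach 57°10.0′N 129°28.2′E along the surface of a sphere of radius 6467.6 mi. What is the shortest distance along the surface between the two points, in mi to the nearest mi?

In radians: φ₁ = -1.1994, φ₂ = 0.9977, Δλ = -113.380° = -1.9789 rad.
cos c = sin φ₁ sin φ₂ + cos φ₁ cos φ₂ cos Δλ = (-0.9318)(0.8403) + (0.3629)(0.5422)(-0.3968) = -0.86105,
so c = arccos(-0.86105) = 2.60812 rad.
Distance = R·c = 6467.6 × 2.6081 ≈ 16868 mi.

16868 mi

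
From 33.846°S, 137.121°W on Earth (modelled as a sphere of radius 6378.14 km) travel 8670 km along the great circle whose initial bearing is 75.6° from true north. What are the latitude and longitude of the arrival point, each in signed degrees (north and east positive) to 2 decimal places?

4.88°, -65.23°

Angular distance δ = d/R = 8670/6378.14 = 1.35933 rad; initial bearing θ = 1.3195 rad.
sin φ₂ = sin φ₁ cos δ + cos φ₁ sin δ cos θ = (-0.5570)(0.2099) + (0.8305)(0.9777)(0.2487) = 0.0850, so φ₂ = 4.88°.
Δλ = atan2(sin θ sin δ cos φ₁, cos δ − sin φ₁ sin φ₂) = atan2(0.7865, 0.2573) = 71.888°.
λ₂ = -137.121° + 71.888° = -65.23°.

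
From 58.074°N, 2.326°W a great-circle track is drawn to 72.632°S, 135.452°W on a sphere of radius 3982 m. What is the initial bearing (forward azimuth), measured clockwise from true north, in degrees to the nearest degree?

213°

Δλ = -133.126° = -2.3235 rad.
y = sin Δλ · cos φ₂ = (-0.7299)(0.2985) = -0.2179
x = cos φ₁ sin φ₂ − sin φ₁ cos φ₂ cos Δλ = (0.5288)(-0.9544) − (0.8487)(0.2985)(-0.6836) = -0.3315
θ = atan2(y, x) = -146.69°; adding 360° gives 213°.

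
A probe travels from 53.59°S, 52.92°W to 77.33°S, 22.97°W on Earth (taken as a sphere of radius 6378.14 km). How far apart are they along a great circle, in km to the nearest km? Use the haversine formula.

In radians: φ₁ = -0.9353, φ₂ = -1.3497, Δλ = 29.950° = 0.5227 rad.
Haversine: a = sin²(Δφ/2) + cos φ₁ cos φ₂ sin²(Δλ/2) = 0.0423 + (0.5936)(0.2193)(0.0668) = 0.05100.
Central angle c = 2·arcsin(√a) = 0.45560 rad.
Distance = R·c = 6378.14 × 0.4556 ≈ 2906 km.

2906 km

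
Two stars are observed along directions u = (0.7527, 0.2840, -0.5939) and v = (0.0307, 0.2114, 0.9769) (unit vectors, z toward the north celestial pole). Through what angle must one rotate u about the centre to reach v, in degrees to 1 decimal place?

119.8°

u·v = -0.4970; |u| = 1.0000, |v| = 1.0000.
cos θ = (u·v)/(|u||v|) = -0.4971, so θ = 119.8°.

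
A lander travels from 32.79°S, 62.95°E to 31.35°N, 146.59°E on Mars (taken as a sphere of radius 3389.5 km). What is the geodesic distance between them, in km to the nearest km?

6014 km

In radians: φ₁ = -0.5723, φ₂ = 0.5472, Δλ = 83.640° = 1.4598 rad.
cos c = sin φ₁ sin φ₂ + cos φ₁ cos φ₂ cos Δλ = (-0.5416)(0.5203) + (0.8407)(0.8540)(0.1108) = -0.20223,
so c = arccos(-0.20223) = 1.77443 rad.
Distance = R·c = 3389.5 × 1.7744 ≈ 6014 km.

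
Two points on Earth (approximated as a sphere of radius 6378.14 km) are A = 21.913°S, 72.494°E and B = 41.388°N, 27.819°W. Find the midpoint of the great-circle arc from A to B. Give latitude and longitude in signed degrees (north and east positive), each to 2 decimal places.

The central angle between A and B is δ = 1.9513 rad.
With f = 0.5, the slerp weights are sin((1−f)δ)/sin δ = 0.8918 and sin(fδ)/sin δ = 0.8918.
Weighted sum of the unit vectors: (0.8918)·(0.2791,0.8848,-0.3732) + (0.8918)·(0.6635,-0.3501,0.6612) = (0.8406, 0.4768, 0.2568).
Converting back: φ = atan2(z, √(x²+y²)) = 14.88°, λ = atan2(y, x) = 29.56°.

14.88°, 29.56°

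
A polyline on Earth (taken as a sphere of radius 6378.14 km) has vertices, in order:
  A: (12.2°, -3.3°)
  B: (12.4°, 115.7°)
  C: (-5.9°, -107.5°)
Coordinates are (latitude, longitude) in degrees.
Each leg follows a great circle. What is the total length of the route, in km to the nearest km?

Leg A→B: central angle 2.0014 rad, distance 12765.3 km.
Leg B→C: central angle 2.3895 rad, distance 15240.6 km.
Total: 12765.3 + 15240.6 ≈ 28006 km.

28006 km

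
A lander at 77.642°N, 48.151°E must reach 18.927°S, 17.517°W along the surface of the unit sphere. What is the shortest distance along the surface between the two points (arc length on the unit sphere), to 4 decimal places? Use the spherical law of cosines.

In radians: φ₁ = 1.3551, φ₂ = -0.3303, Δλ = -65.668° = -1.1461 rad.
cos c = sin φ₁ sin φ₂ + cos φ₁ cos φ₂ cos Δλ = (0.9768)(-0.3244) + (0.2140)(0.9459)(0.4120) = -0.23343,
so c = arccos(-0.23343) = 1.80640 rad.
On the unit sphere the arc length equals the central angle: 1.8064.

1.8064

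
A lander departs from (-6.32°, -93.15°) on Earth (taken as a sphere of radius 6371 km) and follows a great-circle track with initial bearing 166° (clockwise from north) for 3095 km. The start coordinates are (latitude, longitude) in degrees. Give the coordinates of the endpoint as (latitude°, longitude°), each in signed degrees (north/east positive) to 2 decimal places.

Angular distance δ = d/R = 3095/6371 = 0.48580 rad; initial bearing θ = 2.8972 rad.
sin φ₂ = sin φ₁ cos δ + cos φ₁ sin δ cos θ = (-0.1101)(0.8843) + (0.9939)(0.4669)(-0.9703) = -0.5476, so φ₂ = -33.20°.
Δλ = atan2(sin θ sin δ cos φ₁, cos δ − sin φ₁ sin φ₂) = atan2(0.1123, 0.8240) = 7.759°.
λ₂ = -93.150° + 7.759° = -85.39°.

-33.20°, -85.39°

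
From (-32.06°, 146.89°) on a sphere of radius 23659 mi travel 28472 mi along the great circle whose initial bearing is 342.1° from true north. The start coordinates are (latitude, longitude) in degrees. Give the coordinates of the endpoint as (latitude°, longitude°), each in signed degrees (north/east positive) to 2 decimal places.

Angular distance δ = d/R = 28472/23659 = 1.20343 rad; initial bearing θ = 5.9708 rad.
sin φ₂ = sin φ₁ cos δ + cos φ₁ sin δ cos θ = (-0.5308)(0.3592) + (0.8475)(0.9333)(0.9516) = 0.5620, so φ₂ = 34.20°.
Δλ = atan2(sin θ sin δ cos φ₁, cos δ − sin φ₁ sin φ₂) = atan2(-0.2431, 0.6575) = -20.292°.
λ₂ = 146.890° − 20.292° = 126.60°.

34.20°, 126.60°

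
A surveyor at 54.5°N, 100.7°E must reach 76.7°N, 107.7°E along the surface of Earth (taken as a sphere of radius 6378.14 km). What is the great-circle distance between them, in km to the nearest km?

2488 km

In radians: φ₁ = 0.9512, φ₂ = 1.3387, Δλ = 7.000° = 0.1222 rad.
Haversine: a = sin²(Δφ/2) + cos φ₁ cos φ₂ sin²(Δλ/2) = 0.0371 + (0.5807)(0.2300)(0.0037) = 0.03756.
Central angle c = 2·arcsin(√a) = 0.39009 rad.
Distance = R·c = 6378.14 × 0.3901 ≈ 2488 km.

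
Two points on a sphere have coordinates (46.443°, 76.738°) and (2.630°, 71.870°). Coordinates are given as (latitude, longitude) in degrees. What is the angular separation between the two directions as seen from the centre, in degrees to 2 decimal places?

In radians: φ₁ = 0.8106, φ₂ = 0.0459, Δλ = -4.868° = -0.0850 rad.
Haversine: a = sin²(Δφ/2) + cos φ₁ cos φ₂ sin²(Δλ/2) = 0.1392 + (0.6891)(0.9989)(0.0018) = 0.14044.
Central angle c = 2·arcsin(√a) = 0.76826 rad.
So the angular separation is 44.02°.

44.02°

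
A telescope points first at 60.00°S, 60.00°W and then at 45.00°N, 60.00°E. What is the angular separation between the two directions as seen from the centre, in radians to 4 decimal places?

Let φ₁ = -1.0472 rad, φ₂ = 0.7854 rad, and Δλ = 2.0944 rad.
Haversine: a = sin²(Δφ/2) + cos φ₁ cos φ₂ sin²(Δλ/2) = 0.6294 + (0.5000)(0.7071)(0.7500) = 0.89457.
Central angle c = 2·arcsin(√a) = 2.48022 rad.
So the angular separation is 2.4802 rad.

2.4802 rad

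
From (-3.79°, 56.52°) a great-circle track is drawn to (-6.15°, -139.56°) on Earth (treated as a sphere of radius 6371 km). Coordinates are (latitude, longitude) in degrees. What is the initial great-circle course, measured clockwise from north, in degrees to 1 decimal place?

121.7°

Δλ = 163.920° = 2.8609 rad.
y = sin Δλ · cos φ₂ = (0.2770)(0.9942) = 0.2754
x = cos φ₁ sin φ₂ − sin φ₁ cos φ₂ cos Δλ = (0.9978)(-0.1071) − (-0.0661)(0.9942)(-0.9609) = -0.1700
θ = atan2(y, x) = 121.69°, so the bearing is 121.7°.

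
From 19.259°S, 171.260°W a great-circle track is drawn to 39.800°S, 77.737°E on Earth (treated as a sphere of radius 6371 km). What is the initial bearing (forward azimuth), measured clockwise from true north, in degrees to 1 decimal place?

With φ₁ = -0.3361, φ₂ = -0.6946, Δλ = -1.9374 rad, the forward-azimuth formula gives
θ = atan2( sin Δλ cos φ₂ , cos φ₁ sin φ₂ − sin φ₁ cos φ₂ cos Δλ ) = atan2(-0.7172, -0.6951) = -134.10°.
Adding 360° brings this into [0°, 360°): 225.9°.

225.9°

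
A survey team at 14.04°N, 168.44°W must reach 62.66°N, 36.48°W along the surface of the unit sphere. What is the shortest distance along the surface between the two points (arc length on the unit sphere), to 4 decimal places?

With latitudes φ₁ = 14.040°, φ₂ = 62.660° and longitude difference Δλ = 131.960°:
Haversine: a = sin²(Δφ/2) + cos φ₁ cos φ₂ sin²(Δλ/2) = 0.1695 + (0.9701)(0.4593)(0.8343) = 0.54120.
Central angle c = 2·arcsin(√a) = 1.65329 rad.
On the unit sphere the arc length equals the central angle: 1.6533.

1.6533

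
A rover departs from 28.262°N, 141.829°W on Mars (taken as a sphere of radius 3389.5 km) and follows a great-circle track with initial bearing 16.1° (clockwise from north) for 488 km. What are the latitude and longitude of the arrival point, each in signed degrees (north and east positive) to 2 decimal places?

36.16°, -139.00°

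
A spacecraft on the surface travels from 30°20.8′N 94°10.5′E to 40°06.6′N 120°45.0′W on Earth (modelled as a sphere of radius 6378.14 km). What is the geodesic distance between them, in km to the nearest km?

11405 km

Let φ₁ = 0.5296 rad, φ₂ = 0.7001 rad, and Δλ = 2.5320 rad.
Haversine: a = sin²(Δφ/2) + cos φ₁ cos φ₂ sin²(Δλ/2) = 0.0072 + (0.8630)(0.7648)(0.9100) = 0.60783.
Central angle c = 2·arcsin(√a) = 1.78816 rad.
Distance = R·c = 6378.14 × 1.7882 ≈ 11405 km.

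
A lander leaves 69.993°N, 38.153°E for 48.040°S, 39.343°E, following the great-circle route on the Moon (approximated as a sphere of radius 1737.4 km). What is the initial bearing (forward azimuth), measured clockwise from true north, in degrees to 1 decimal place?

179.1°

Δλ = 1.190° = 0.0208 rad.
y = sin Δλ · cos φ₂ = (0.0208)(0.6686) = 0.0139
x = cos φ₁ sin φ₂ − sin φ₁ cos φ₂ cos Δλ = (0.3421)(-0.7436) − (0.9397)(0.6686)(0.9998) = -0.8825
θ = atan2(y, x) = 179.10°, so the bearing is 179.1°.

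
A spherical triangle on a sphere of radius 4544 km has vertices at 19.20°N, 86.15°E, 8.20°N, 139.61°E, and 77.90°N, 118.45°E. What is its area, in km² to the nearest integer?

11518773 km²

Side lengths (central angles): a = 1.2314, b = 1.0600, c = 0.9230 rad; semiperimeter s = 1.6072.
By l'Huilier's theorem, tan(E/4) = √[tan(s/2) tan((s−a)/2) tan((s−b)/2) tan((s−c)/2)], giving spherical excess E = 0.5579 rad.
Area = E·R² = 0.5579 × (4544)² ≈ 11518773 km².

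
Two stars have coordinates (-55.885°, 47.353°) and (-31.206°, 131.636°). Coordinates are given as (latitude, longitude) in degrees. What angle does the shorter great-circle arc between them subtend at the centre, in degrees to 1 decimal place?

In radians: φ₁ = -0.9754, φ₂ = -0.5446, Δλ = 84.283° = 1.4710 rad.
Haversine: a = sin²(Δφ/2) + cos φ₁ cos φ₂ sin²(Δλ/2) = 0.0457 + (0.5609)(0.8553)(0.4502) = 0.26163.
Central angle c = 2·arcsin(√a) = 1.07385 rad.
So the angular separation is 61.5°.

61.5°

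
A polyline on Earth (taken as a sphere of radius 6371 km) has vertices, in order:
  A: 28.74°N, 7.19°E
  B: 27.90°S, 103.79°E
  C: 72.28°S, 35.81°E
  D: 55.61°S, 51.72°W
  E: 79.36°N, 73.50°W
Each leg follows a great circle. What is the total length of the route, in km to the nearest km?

Leg A→B: central angle 1.8903 rad, distance 12042.9 km.
Leg B→C: central angle 0.9925 rad, distance 6323.3 km.
Leg C→D: central angle 0.6543 rad, distance 4168.6 km.
Leg D→E: central angle 2.3662 rad, distance 15075.4 km.
Total: 12042.9 + 6323.3 + 4168.6 + 15075.4 ≈ 37610 km.

37610 km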